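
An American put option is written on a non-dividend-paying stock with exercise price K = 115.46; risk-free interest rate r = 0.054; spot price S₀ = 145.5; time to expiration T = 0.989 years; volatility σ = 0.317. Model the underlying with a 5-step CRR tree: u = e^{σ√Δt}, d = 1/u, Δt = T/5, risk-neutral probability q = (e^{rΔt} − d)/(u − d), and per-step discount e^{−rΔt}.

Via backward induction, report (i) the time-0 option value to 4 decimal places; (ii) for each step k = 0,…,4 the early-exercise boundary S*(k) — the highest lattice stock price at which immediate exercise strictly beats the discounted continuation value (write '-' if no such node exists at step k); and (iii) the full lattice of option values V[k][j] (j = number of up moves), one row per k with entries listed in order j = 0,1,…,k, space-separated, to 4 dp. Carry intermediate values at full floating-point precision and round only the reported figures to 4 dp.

price = 4.2611
boundary = - - - - 82.7842
tree:
4.2611
7.4688 1.1797
12.7574 2.3980 0.0000
21.0036 4.8745 0.0000 0.0000
32.6758 9.9087 0.0000 0.0000 0.0000
43.5618 20.1417 0.0000 0.0000 0.0000 0.0000

Δt=0.19780  u=1.15141  d=0.86850  q=0.50277  discount=0.98938
step 5 (expiry): payoffs max(K−S,0) = 43.5618 20.1417 0.0000 0.0000 0.0000 0.0000
step 4: (k=4,j=0): S=82.7842, (K−S)⁺=32.6758, hold=31.4492 ⇒ V=32.6758 exercise | (k=4,j=1): S=109.7501, (K−S)⁺=5.7099, hold=9.9087 ⇒ V=9.9087 continue | (k=4,j=2): S=145.5000, (K−S)⁺=0.0000, hold=0.0000 ⇒ V=0.0000 continue | (k=4,j=3): S=192.8950, (K−S)⁺=0.0000, hold=0.0000 ⇒ V=0.0000 continue | (k=4,j=4): S=255.7283, (K−S)⁺=0.0000, hold=0.0000 ⇒ V=0.0000 continue  boundary S*=82.7842
step 3: (k=3,j=0): S=95.3183, (K−S)⁺=20.1417, hold=21.0036 ⇒ V=21.0036 continue | (k=3,j=1): S=126.3671, (K−S)⁺=0.0000, hold=4.8745 ⇒ V=4.8745 continue | (k=3,j=2): S=167.5297, (K−S)⁺=0.0000, hold=0.0000 ⇒ V=0.0000 continue | (k=3,j=3): S=222.1006, (K−S)⁺=0.0000, hold=0.0000 ⇒ V=0.0000 continue  boundary S*=-
step 2: (k=2,j=0): S=109.7501, (K−S)⁺=5.7099, hold=12.7574 ⇒ V=12.7574 continue | (k=2,j=1): S=145.5000, (K−S)⁺=0.0000, hold=2.3980 ⇒ V=2.3980 continue | (k=2,j=2): S=192.8950, (K−S)⁺=0.0000, hold=0.0000 ⇒ V=0.0000 continue  boundary S*=-
step 1: (k=1,j=0): S=126.3671, (K−S)⁺=0.0000, hold=7.4688 ⇒ V=7.4688 continue | (k=1,j=1): S=167.5297, (K−S)⁺=0.0000, hold=1.1797 ⇒ V=1.1797 continue  boundary S*=-
step 0: (k=0,j=0): S=145.5000, (K−S)⁺=0.0000, hold=4.2611 ⇒ V=4.2611 continue  boundary S*=-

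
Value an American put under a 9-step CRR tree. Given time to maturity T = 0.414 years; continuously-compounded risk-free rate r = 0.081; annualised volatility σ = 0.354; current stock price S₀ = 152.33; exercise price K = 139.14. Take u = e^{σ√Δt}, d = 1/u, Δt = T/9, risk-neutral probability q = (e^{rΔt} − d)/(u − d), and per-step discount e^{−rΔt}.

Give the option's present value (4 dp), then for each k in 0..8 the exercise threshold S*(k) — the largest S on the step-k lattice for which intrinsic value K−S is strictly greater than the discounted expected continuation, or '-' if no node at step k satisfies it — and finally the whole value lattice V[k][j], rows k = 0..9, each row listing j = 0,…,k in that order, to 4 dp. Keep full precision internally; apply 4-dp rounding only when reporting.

price = 6.0772
boundary = - - - - 112.4323 104.2119 112.4323 121.3011 112.4323
tree:
6.0772
9.2219 3.0469
13.6082 5.0006 1.1590
19.4333 8.0123 2.0924 0.2548
26.7077 12.4632 3.7189 0.5173 0.0000
34.9281 18.6798 6.4760 1.0502 0.0000 0.0000
42.5474 26.7077 10.9672 2.1320 0.0000 0.0000 0.0000
49.6097 34.9281 17.8389 4.3282 0.0000 0.0000 0.0000 0.0000
56.1556 42.5474 26.7077 8.7870 0.0000 0.0000 0.0000 0.0000 0.0000
62.2229 49.6097 34.9281 17.8389 0.0000 0.0000 0.0000 0.0000 0.0000 0.0000

params: Δt=0.04600 u=1.07888 d=0.92689 q=0.50559 e^(-rΔt)=0.99628
t_9 payoffs: 62.2229 49.6097 34.9281 17.8389 0.0000 0.0000 0.0000 0.0000 0.0000 0.0000
t_8: node(8,0) S=82.9844 payoff=56.1556 vs cont=55.6381 → 56.1556 [stop]  node(8,1) S=96.5926 payoff=42.5474 vs cont=42.0299 → 42.5474 [stop]  node(8,2) S=112.4323 payoff=26.7077 vs cont=26.1903 → 26.7077 [stop]  node(8,3) S=130.8694 payoff=8.2706 vs cont=8.7870 → 8.7870 [wait]  node(8,4) S=152.3300 payoff=0.0000 vs cont=0.0000 → 0.0000 [wait]  node(8,5) S=177.3098 payoff=0.0000 vs cont=0.0000 → 0.0000 [wait]  node(8,6) S=206.3858 payoff=0.0000 vs cont=0.0000 → 0.0000 [wait]  node(8,7) S=240.2299 payoff=0.0000 vs cont=0.0000 → 0.0000 [wait]  node(8,8) S=279.6239 payoff=0.0000 vs cont=0.0000 → 0.0000 [wait]  ⇒ S*(8)=112.4323
t_7: node(7,0) S=89.5303 payoff=49.6097 vs cont=49.0922 → 49.6097 [stop]  node(7,1) S=104.2119 payoff=34.9281 vs cont=34.4106 → 34.9281 [stop]  node(7,2) S=121.3011 payoff=17.8389 vs cont=17.5816 → 17.8389 [stop]  node(7,3) S=141.1926 payoff=0.0000 vs cont=4.3282 → 4.3282 [wait]  node(7,4) S=164.3460 payoff=0.0000 vs cont=0.0000 → 0.0000 [wait]  node(7,5) S=191.2962 payoff=0.0000 vs cont=0.0000 → 0.0000 [wait]  node(7,6) S=222.6658 payoff=0.0000 vs cont=0.0000 → 0.0000 [wait]  node(7,7) S=259.1795 payoff=0.0000 vs cont=0.0000 → 0.0000 [wait]  ⇒ S*(7)=121.3011
t_6: node(6,0) S=96.5926 payoff=42.5474 vs cont=42.0299 → 42.5474 [stop]  node(6,1) S=112.4323 payoff=26.7077 vs cont=26.1903 → 26.7077 [stop]  node(6,2) S=130.8694 payoff=8.2706 vs cont=10.9672 → 10.9672 [wait]  node(6,3) S=152.3300 payoff=0.0000 vs cont=2.1320 → 2.1320 [wait]  node(6,4) S=177.3098 payoff=0.0000 vs cont=0.0000 → 0.0000 [wait]  node(6,5) S=206.3858 payoff=0.0000 vs cont=0.0000 → 0.0000 [wait]  node(6,6) S=240.2299 payoff=0.0000 vs cont=0.0000 → 0.0000 [wait]  ⇒ S*(6)=112.4323
t_5: node(5,0) S=104.2119 payoff=34.9281 vs cont=34.4106 → 34.9281 [stop]  node(5,1) S=121.3011 payoff=17.8389 vs cont=18.6798 → 18.6798 [wait]  node(5,2) S=141.1926 payoff=0.0000 vs cont=6.4760 → 6.4760 [wait]  node(5,3) S=164.3460 payoff=0.0000 vs cont=1.0502 → 1.0502 [wait]  node(5,4) S=191.2962 payoff=0.0000 vs cont=0.0000 → 0.0000 [wait]  node(5,5) S=222.6658 payoff=0.0000 vs cont=0.0000 → 0.0000 [wait]  ⇒ S*(5)=104.2119
t_4: node(4,0) S=112.4323 payoff=26.7077 vs cont=26.6138 → 26.7077 [stop]  node(4,1) S=130.8694 payoff=8.2706 vs cont=12.4632 → 12.4632 [wait]  node(4,2) S=152.3300 payoff=0.0000 vs cont=3.7189 → 3.7189 [wait]  node(4,3) S=177.3098 payoff=0.0000 vs cont=0.5173 → 0.5173 [wait]  node(4,4) S=206.3858 payoff=0.0000 vs cont=0.0000 → 0.0000 [wait]  ⇒ S*(4)=112.4323
t_3: node(3,0) S=121.3011 payoff=17.8389 vs cont=19.4333 → 19.4333 [wait]  node(3,1) S=141.1926 payoff=0.0000 vs cont=8.0123 → 8.0123 [wait]  node(3,2) S=164.3460 payoff=0.0000 vs cont=2.0924 → 2.0924 [wait]  node(3,3) S=191.2962 payoff=0.0000 vs cont=0.2548 → 0.2548 [wait]  ⇒ S*(3)=-
t_2: node(2,0) S=130.8694 payoff=8.2706 vs cont=13.6082 → 13.6082 [wait]  node(2,1) S=152.3300 payoff=0.0000 vs cont=5.0006 → 5.0006 [wait]  node(2,2) S=177.3098 payoff=0.0000 vs cont=1.1590 → 1.1590 [wait]  ⇒ S*(2)=-
t_1: node(1,0) S=141.1926 payoff=0.0000 vs cont=9.2219 → 9.2219 [wait]  node(1,1) S=164.3460 payoff=0.0000 vs cont=3.0469 → 3.0469 [wait]  ⇒ S*(1)=-
t_0: node(0,0) S=152.3300 payoff=0.0000 vs cont=6.0772 → 6.0772 [wait]  ⇒ S*(0)=-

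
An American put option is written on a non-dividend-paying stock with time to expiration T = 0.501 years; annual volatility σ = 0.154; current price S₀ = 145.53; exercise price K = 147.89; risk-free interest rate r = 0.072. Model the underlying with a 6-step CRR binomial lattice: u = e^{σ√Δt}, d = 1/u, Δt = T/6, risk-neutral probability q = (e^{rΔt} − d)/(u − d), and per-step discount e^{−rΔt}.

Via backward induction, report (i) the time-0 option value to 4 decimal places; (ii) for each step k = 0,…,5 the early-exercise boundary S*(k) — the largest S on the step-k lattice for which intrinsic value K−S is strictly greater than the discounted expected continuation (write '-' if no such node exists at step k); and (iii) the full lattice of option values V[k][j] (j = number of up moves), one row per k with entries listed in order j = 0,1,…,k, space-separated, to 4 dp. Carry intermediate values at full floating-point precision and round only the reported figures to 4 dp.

price = 5.7104
boundary = - - 133.1374 127.3426 133.1374 139.1958
tree:
5.7104
9.3543 2.8695
14.7526 5.1554 1.0797
20.5474 8.9404 2.1961 0.2020
26.0900 14.7526 4.4073 0.4584 0.0000
31.3913 20.5474 8.6942 1.0401 0.0000 0.0000
36.4619 26.0900 14.7526 2.3600 0.0000 0.0000 0.0000

Δt=0.08350, u=1.04551, d=0.95648, q=0.55661, disc=e^(-rΔt)=0.99401
k=6 terminal: V=max(K-S,0) → 36.4619 26.0900 14.7526 2.3600 0.0000 0.0000 0.0000
k=5: j=0 S=116.4987 intr=31.3913 cont=30.5048 V=31.3913[EX]; j=1 S=127.3426 intr=20.5474 cont=19.6610 V=20.5474[EX]; j=2 S=139.1958 intr=8.6942 cont=7.8077 V=8.6942[EX]; j=3 S=152.1524 intr=0.0000 cont=1.0401 V=1.0401[hold]; j=4 S=166.3150 intr=0.0000 cont=0.0000 V=0.0000[hold]; j=5 S=181.7958 intr=0.0000 cont=0.0000 V=0.0000[hold]  S*(5)=139.1958
k=4: j=0 S=121.8000 intr=26.0900 cont=25.2035 V=26.0900[EX]; j=1 S=133.1374 intr=14.7526 cont=13.8662 V=14.7526[EX]; j=2 S=145.5300 intr=2.3600 cont=4.4073 V=4.4073[hold]; j=3 S=159.0762 intr=0.0000 cont=0.4584 V=0.4584[hold]; j=4 S=173.8832 intr=0.0000 cont=0.0000 V=0.0000[hold]  S*(4)=133.1374
k=3: j=0 S=127.3426 intr=20.5474 cont=19.6610 V=20.5474[EX]; j=1 S=139.1958 intr=8.6942 cont=8.9404 V=8.9404[hold]; j=2 S=152.1524 intr=0.0000 cont=2.1961 V=2.1961[hold]; j=3 S=166.3150 intr=0.0000 cont=0.2020 V=0.2020[hold]  S*(3)=127.3426
k=2: j=0 S=133.1374 intr=14.7526 cont=14.0024 V=14.7526[EX]; j=1 S=145.5300 intr=2.3600 cont=5.1554 V=5.1554[hold]; j=2 S=159.0762 intr=0.0000 cont=1.0797 V=1.0797[hold]  S*(2)=133.1374
k=1: j=0 S=139.1958 intr=8.6942 cont=9.3543 V=9.3543[hold]; j=1 S=152.1524 intr=0.0000 cont=2.8695 V=2.8695[hold]  S*(1)=-
k=0: j=0 S=145.5300 intr=2.3600 cont=5.7104 V=5.7104[hold]  S*(0)=-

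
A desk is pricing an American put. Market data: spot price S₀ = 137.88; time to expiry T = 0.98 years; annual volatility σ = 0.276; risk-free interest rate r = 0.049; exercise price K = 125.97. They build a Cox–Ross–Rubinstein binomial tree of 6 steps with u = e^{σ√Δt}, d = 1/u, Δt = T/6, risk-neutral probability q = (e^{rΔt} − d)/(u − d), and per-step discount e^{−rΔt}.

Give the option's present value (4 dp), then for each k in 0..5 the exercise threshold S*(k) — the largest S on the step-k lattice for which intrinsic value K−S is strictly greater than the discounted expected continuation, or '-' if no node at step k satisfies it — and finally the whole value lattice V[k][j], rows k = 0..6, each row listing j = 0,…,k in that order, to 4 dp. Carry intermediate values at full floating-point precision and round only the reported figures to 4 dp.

params: Δt=0.16333 u=1.11800 d=0.89445 q=0.50809 e^(-rΔt)=0.99203
t_6 payoffs: 55.3637 37.7170 15.6599 0.0000 0.0000 0.0000 0.0000
t_5: node(5,0) S=78.9381 payoff=47.0319 vs cont=46.0278 → 47.0319 [stop]  node(5,1) S=98.6671 payoff=27.3029 vs cont=26.2987 → 27.3029 [stop]  node(5,2) S=123.3270 payoff=2.6430 vs cont=7.6419 → 7.6419 [wait]  node(5,3) S=154.1503 payoff=0.0000 vs cont=0.0000 → 0.0000 [wait]  node(5,4) S=192.6771 payoff=0.0000 vs cont=0.0000 → 0.0000 [wait]  node(5,5) S=240.8331 payoff=0.0000 vs cont=0.0000 → 0.0000 [wait]  ⇒ S*(5)=98.6671
t_4: node(4,0) S=88.2530 payoff=37.7170 vs cont=36.7129 → 37.7170 [stop]  node(4,1) S=110.3101 payoff=15.6599 vs cont=17.1754 → 17.1754 [wait]  node(4,2) S=137.8800 payoff=0.0000 vs cont=3.7292 → 3.7292 [wait]  node(4,3) S=172.3405 payoff=0.0000 vs cont=0.0000 → 0.0000 [wait]  node(4,4) S=215.4136 payoff=0.0000 vs cont=0.0000 → 0.0000 [wait]  ⇒ S*(4)=88.2530
t_3: node(3,0) S=98.6671 payoff=27.3029 vs cont=27.0626 → 27.3029 [stop]  node(3,1) S=123.3270 payoff=2.6430 vs cont=10.2611 → 10.2611 [wait]  node(3,2) S=154.1503 payoff=0.0000 vs cont=1.8198 → 1.8198 [wait]  node(3,3) S=192.6771 payoff=0.0000 vs cont=0.0000 → 0.0000 [wait]  ⇒ S*(3)=98.6671
t_2: node(2,0) S=110.3101 payoff=15.6599 vs cont=18.4955 → 18.4955 [wait]  node(2,1) S=137.8800 payoff=0.0000 vs cont=5.9246 → 5.9246 [wait]  node(2,2) S=172.3405 payoff=0.0000 vs cont=0.8880 → 0.8880 [wait]  ⇒ S*(2)=-
t_1: node(1,0) S=123.3270 payoff=2.6430 vs cont=12.0119 → 12.0119 [wait]  node(1,1) S=154.1503 payoff=0.0000 vs cont=3.3387 → 3.3387 [wait]  ⇒ S*(1)=-
t_0: node(0,0) S=137.8800 payoff=0.0000 vs cont=7.5445 → 7.5445 [wait]  ⇒ S*(0)=-

price = 7.5445
boundary = - - - 98.6671 88.2530 98.6671
tree:
7.5445
12.0119 3.3387
18.4955 5.9246 0.8880
27.3029 10.2611 1.8198 0.0000
37.7170 17.1754 3.7292 0.0000 0.0000
47.0319 27.3029 7.6419 0.0000 0.0000 0.0000
55.3637 37.7170 15.6599 0.0000 0.0000 0.0000 0.0000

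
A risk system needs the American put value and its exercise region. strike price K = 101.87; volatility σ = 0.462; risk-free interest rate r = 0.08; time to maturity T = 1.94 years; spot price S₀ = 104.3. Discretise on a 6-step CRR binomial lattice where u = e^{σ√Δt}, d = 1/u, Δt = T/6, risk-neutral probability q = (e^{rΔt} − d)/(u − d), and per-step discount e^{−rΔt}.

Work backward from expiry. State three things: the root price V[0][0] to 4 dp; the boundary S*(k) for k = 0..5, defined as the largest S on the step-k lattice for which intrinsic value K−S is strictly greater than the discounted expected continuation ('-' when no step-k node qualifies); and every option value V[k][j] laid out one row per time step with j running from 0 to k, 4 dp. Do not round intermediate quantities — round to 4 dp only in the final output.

Δt=0.32333, u=1.30044, d=0.76897, q=0.48400, disc=e^(-rΔt)=0.97447
k=6 terminal: V=max(K-S,0) → 80.3056 65.4013 40.1960 0.0000 0.0000 0.0000 0.0000
k=5: j=0 S=28.0433 intr=73.8267 cont=71.2255 V=73.8267[EX]; j=1 S=47.4254 intr=54.4446 cont=51.8433 V=54.4446[EX]; j=2 S=80.2035 intr=21.6665 cont=20.2114 V=21.6665[EX]; j=3 S=135.6361 intr=0.0000 cont=0.0000 V=0.0000[hold]; j=4 S=229.3810 intr=0.0000 cont=0.0000 V=0.0000[hold]; j=5 S=387.9176 intr=0.0000 cont=0.0000 V=0.0000[hold]  S*(5)=80.2035
k=4: j=0 S=36.4687 intr=65.4013 cont=62.8001 V=65.4013[EX]; j=1 S=61.6740 intr=40.1960 cont=37.5947 V=40.1960[EX]; j=2 S=104.3000 intr=0.0000 cont=10.8944 V=10.8944[hold]; j=3 S=176.3869 intr=0.0000 cont=0.0000 V=0.0000[hold]; j=4 S=298.2967 intr=0.0000 cont=0.0000 V=0.0000[hold]  S*(4)=61.6740
k=3: j=0 S=47.4254 intr=54.4446 cont=51.8433 V=54.4446[EX]; j=1 S=80.2035 intr=21.6665 cont=25.3496 V=25.3496[hold]; j=2 S=135.6361 intr=0.0000 cont=5.4779 V=5.4779[hold]; j=3 S=229.3810 intr=0.0000 cont=0.0000 V=0.0000[hold]  S*(3)=47.4254
k=2: j=0 S=61.6740 intr=40.1960 cont=39.3319 V=40.1960[EX]; j=1 S=104.3000 intr=0.0000 cont=15.3299 V=15.3299[hold]; j=2 S=176.3869 intr=0.0000 cont=2.7544 V=2.7544[hold]  S*(2)=61.6740
k=1: j=0 S=80.2035 intr=21.6665 cont=27.4416 V=27.4416[hold]; j=1 S=135.6361 intr=0.0000 cont=9.0073 V=9.0073[hold]  S*(1)=-
k=0: j=0 S=104.3000 intr=0.0000 cont=18.0465 V=18.0465[hold]  S*(0)=-

price = 18.0465
boundary = - - 61.6740 47.4254 61.6740 80.2035
tree:
18.0465
27.4416 9.0073
40.1960 15.3299 2.7544
54.4446 25.3496 5.4779 0.0000
65.4013 40.1960 10.8944 0.0000 0.0000
73.8267 54.4446 21.6665 0.0000 0.0000 0.0000
80.3056 65.4013 40.1960 0.0000 0.0000 0.0000 0.0000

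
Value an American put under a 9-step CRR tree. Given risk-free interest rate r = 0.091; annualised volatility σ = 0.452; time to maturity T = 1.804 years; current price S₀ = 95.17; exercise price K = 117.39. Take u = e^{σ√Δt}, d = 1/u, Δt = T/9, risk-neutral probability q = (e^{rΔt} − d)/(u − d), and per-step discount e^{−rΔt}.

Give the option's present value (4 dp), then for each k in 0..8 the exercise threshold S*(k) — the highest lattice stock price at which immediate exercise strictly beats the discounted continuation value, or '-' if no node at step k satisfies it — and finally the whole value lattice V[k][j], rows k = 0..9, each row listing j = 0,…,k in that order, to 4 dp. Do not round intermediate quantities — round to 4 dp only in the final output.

Δt=0.20044  u=1.22429  d=0.81680  q=0.49475  discount=0.98192
step 9 (expiry): payoffs max(K−S,0) = 101.9898 94.3067 82.7905 65.5289 39.6555 0.8739 0.0000 0.0000 0.0000 0.0000
step 8: (k=8,j=0): S=18.8544, (K−S)⁺=98.5356, hold=96.4138 ⇒ V=98.5356 exercise | (k=8,j=1): S=28.2608, (K−S)⁺=89.1292, hold=87.0074 ⇒ V=89.1292 exercise | (k=8,j=2): S=42.3600, (K−S)⁺=75.0300, hold=72.9082 ⇒ V=75.0300 exercise | (k=8,j=3): S=63.4933, (K−S)⁺=53.8967, hold=51.7748 ⇒ V=53.8967 exercise | (k=8,j=4): S=95.1700, (K−S)⁺=22.2200, hold=20.0982 ⇒ V=22.2200 exercise | (k=8,j=5): S=142.6501, (K−S)⁺=0.0000, hold=0.4335 ⇒ V=0.4335 continue | (k=8,j=6): S=213.8179, (K−S)⁺=0.0000, hold=0.0000 ⇒ V=0.0000 continue | (k=8,j=7): S=320.4912, (K−S)⁺=0.0000, hold=0.0000 ⇒ V=0.0000 continue | (k=8,j=8): S=480.3836, (K−S)⁺=0.0000, hold=0.0000 ⇒ V=0.0000 continue  boundary S*=95.1700
step 7: (k=7,j=0): S=23.0833, (K−S)⁺=94.3067, hold=92.1849 ⇒ V=94.3067 exercise | (k=7,j=1): S=34.5995, (K−S)⁺=82.7905, hold=80.6686 ⇒ V=82.7905 exercise | (k=7,j=2): S=51.8611, (K−S)⁺=65.5289, hold=63.4070 ⇒ V=65.5289 exercise | (k=7,j=3): S=77.7345, (K−S)⁺=39.6555, hold=37.5336 ⇒ V=39.6555 exercise | (k=7,j=4): S=116.5161, (K−S)⁺=0.8739, hold=11.2343 ⇒ V=11.2343 continue | (k=7,j=5): S=174.6458, (K−S)⁺=0.0000, hold=0.2151 ⇒ V=0.2151 continue | (k=7,j=6): S=261.7762, (K−S)⁺=0.0000, hold=0.0000 ⇒ V=0.0000 continue | (k=7,j=7): S=392.3757, (K−S)⁺=0.0000, hold=0.0000 ⇒ V=0.0000 continue  boundary S*=77.7345
step 6: (k=6,j=0): S=28.2608, (K−S)⁺=89.1292, hold=87.0074 ⇒ V=89.1292 exercise | (k=6,j=1): S=42.3600, (K−S)⁺=75.0300, hold=72.9082 ⇒ V=75.0300 exercise | (k=6,j=2): S=63.4933, (K−S)⁺=53.8967, hold=51.7748 ⇒ V=53.8967 exercise | (k=6,j=3): S=95.1700, (K−S)⁺=22.2200, hold=25.1314 ⇒ V=25.1314 continue | (k=6,j=4): S=142.6501, (K−S)⁺=0.0000, hold=5.6780 ⇒ V=5.6780 continue | (k=6,j=5): S=213.8179, (K−S)⁺=0.0000, hold=0.1067 ⇒ V=0.1067 continue | (k=6,j=6): S=320.4912, (K−S)⁺=0.0000, hold=0.0000 ⇒ V=0.0000 continue  boundary S*=63.4933
step 5: (k=5,j=0): S=34.5995, (K−S)⁺=82.7905, hold=80.6686 ⇒ V=82.7905 exercise | (k=5,j=1): S=51.8611, (K−S)⁺=65.5289, hold=63.4070 ⇒ V=65.5289 exercise | (k=5,j=2): S=77.7345, (K−S)⁺=39.6555, hold=38.9480 ⇒ V=39.6555 exercise | (k=5,j=3): S=116.5161, (K−S)⁺=0.8739, hold=15.2264 ⇒ V=15.2264 continue | (k=5,j=4): S=174.6458, (K−S)⁺=0.0000, hold=2.8688 ⇒ V=2.8688 continue | (k=5,j=5): S=261.7762, (K−S)⁺=0.0000, hold=0.0529 ⇒ V=0.0529 continue  boundary S*=77.7345
step 4: (k=4,j=0): S=42.3600, (K−S)⁺=75.0300, hold=72.9082 ⇒ V=75.0300 exercise | (k=4,j=1): S=63.4933, (K−S)⁺=53.8967, hold=51.7748 ⇒ V=53.8967 exercise | (k=4,j=2): S=95.1700, (K−S)⁺=22.2200, hold=27.0708 ⇒ V=27.0708 continue | (k=4,j=3): S=142.6501, (K−S)⁺=0.0000, hold=8.9477 ⇒ V=8.9477 continue | (k=4,j=4): S=213.8179, (K−S)⁺=0.0000, hold=1.4490 ⇒ V=1.4490 continue  boundary S*=63.4933
step 3: (k=3,j=0): S=51.8611, (K−S)⁺=65.5289, hold=63.4070 ⇒ V=65.5289 exercise | (k=3,j=1): S=77.7345, (K−S)⁺=39.6555, hold=39.8902 ⇒ V=39.8902 continue | (k=3,j=2): S=116.5161, (K−S)⁺=0.8739, hold=17.7771 ⇒ V=17.7771 continue | (k=3,j=3): S=174.6458, (K−S)⁺=0.0000, hold=5.1430 ⇒ V=5.1430 continue  boundary S*=51.8611
step 2: (k=2,j=0): S=63.4933, (K−S)⁺=53.8967, hold=51.8889 ⇒ V=53.8967 exercise | (k=2,j=1): S=95.1700, (K−S)⁺=22.2200, hold=28.4264 ⇒ V=28.4264 continue | (k=2,j=2): S=142.6501, (K−S)⁺=0.0000, hold=11.3180 ⇒ V=11.3180 continue  boundary S*=63.4933
step 1: (k=1,j=0): S=77.7345, (K−S)⁺=39.6555, hold=40.5488 ⇒ V=40.5488 continue | (k=1,j=1): S=116.5161, (K−S)⁺=0.8739, hold=19.6012 ⇒ V=19.6012 continue  boundary S*=-
step 0: (k=0,j=0): S=95.1700, (K−S)⁺=22.2200, hold=29.6393 ⇒ V=29.6393 continue  boundary S*=-

price = 29.6393
boundary = - - 63.4933 51.8611 63.4933 77.7345 63.4933 77.7345 95.1700
tree:
29.6393
40.5488 19.6012
53.8967 28.4264 11.3180
65.5289 39.8902 17.7771 5.1430
75.0300 53.8967 27.0708 8.9477 1.4490
82.7905 65.5289 39.6555 15.2264 2.8688 0.0529
89.1292 75.0300 53.8967 25.1314 5.6780 0.1067 0.0000
94.3067 82.7905 65.5289 39.6555 11.2343 0.2151 0.0000 0.0000
98.5356 89.1292 75.0300 53.8967 22.2200 0.4335 0.0000 0.0000 0.0000
101.9898 94.3067 82.7905 65.5289 39.6555 0.8739 0.0000 0.0000 0.0000 0.0000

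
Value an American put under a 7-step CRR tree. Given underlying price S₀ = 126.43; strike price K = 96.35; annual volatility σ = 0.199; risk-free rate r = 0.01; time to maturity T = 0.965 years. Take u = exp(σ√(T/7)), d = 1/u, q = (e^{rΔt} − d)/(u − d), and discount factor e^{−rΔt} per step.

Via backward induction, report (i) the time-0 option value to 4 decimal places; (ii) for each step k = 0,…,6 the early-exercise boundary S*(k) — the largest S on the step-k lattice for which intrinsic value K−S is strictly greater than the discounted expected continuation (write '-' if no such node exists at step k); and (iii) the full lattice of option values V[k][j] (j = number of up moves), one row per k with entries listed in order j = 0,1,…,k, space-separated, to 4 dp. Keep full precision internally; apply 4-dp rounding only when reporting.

price = 0.7183
boundary = - - - - - - 81.1555
tree:
0.7183
1.2633 0.1550
2.1908 0.3048 0.0000
3.7310 0.5995 0.0000 0.0000
6.2014 1.1791 0.0000 0.0000 0.0000
9.9613 2.3191 0.0000 0.0000 0.0000 0.0000
15.1945 4.5612 0.0000 0.0000 0.0000 0.0000 0.0000
20.9747 8.9711 0.0000 0.0000 0.0000 0.0000 0.0000 0.0000

params: Δt=0.13786 u=1.07669 d=0.92878 q=0.49086 e^(-rΔt)=0.99862
t_7 payoffs: 20.9747 8.9711 0.0000 0.0000 0.0000 0.0000 0.0000 0.0000
t_6: node(6,0) S=81.1555 payoff=15.1945 vs cont=15.0618 → 15.1945 [stop]  node(6,1) S=94.0796 payoff=2.2704 vs cont=4.5612 → 4.5612 [wait]  node(6,2) S=109.0618 payoff=0.0000 vs cont=0.0000 → 0.0000 [wait]  node(6,3) S=126.4300 payoff=0.0000 vs cont=0.0000 → 0.0000 [wait]  node(6,4) S=146.5641 payoff=0.0000 vs cont=0.0000 → 0.0000 [wait]  node(6,5) S=169.9045 payoff=0.0000 vs cont=0.0000 → 0.0000 [wait]  node(6,6) S=196.9619 payoff=0.0000 vs cont=0.0000 → 0.0000 [wait]  ⇒ S*(6)=81.1555
t_5: node(5,0) S=87.3789 payoff=8.9711 vs cont=9.9613 → 9.9613 [wait]  node(5,1) S=101.2941 payoff=0.0000 vs cont=2.3191 → 2.3191 [wait]  node(5,2) S=117.4252 payoff=0.0000 vs cont=0.0000 → 0.0000 [wait]  node(5,3) S=136.1253 payoff=0.0000 vs cont=0.0000 → 0.0000 [wait]  node(5,4) S=157.8033 payoff=0.0000 vs cont=0.0000 → 0.0000 [wait]  node(5,5) S=182.9337 payoff=0.0000 vs cont=0.0000 → 0.0000 [wait]  ⇒ S*(5)=-
t_4: node(4,0) S=94.0796 payoff=2.2704 vs cont=6.2014 → 6.2014 [wait]  node(4,1) S=109.0618 payoff=0.0000 vs cont=1.1791 → 1.1791 [wait]  node(4,2) S=126.4300 payoff=0.0000 vs cont=0.0000 → 0.0000 [wait]  node(4,3) S=146.5641 payoff=0.0000 vs cont=0.0000 → 0.0000 [wait]  node(4,4) S=169.9045 payoff=0.0000 vs cont=0.0000 → 0.0000 [wait]  ⇒ S*(4)=-
t_3: node(3,0) S=101.2941 payoff=0.0000 vs cont=3.7310 → 3.7310 [wait]  node(3,1) S=117.4252 payoff=0.0000 vs cont=0.5995 → 0.5995 [wait]  node(3,2) S=136.1253 payoff=0.0000 vs cont=0.0000 → 0.0000 [wait]  node(3,3) S=157.8033 payoff=0.0000 vs cont=0.0000 → 0.0000 [wait]  ⇒ S*(3)=-
t_2: node(2,0) S=109.0618 payoff=0.0000 vs cont=2.1908 → 2.1908 [wait]  node(2,1) S=126.4300 payoff=0.0000 vs cont=0.3048 → 0.3048 [wait]  node(2,2) S=146.5641 payoff=0.0000 vs cont=0.0000 → 0.0000 [wait]  ⇒ S*(2)=-
t_1: node(1,0) S=117.4252 payoff=0.0000 vs cont=1.2633 → 1.2633 [wait]  node(1,1) S=136.1253 payoff=0.0000 vs cont=0.1550 → 0.1550 [wait]  ⇒ S*(1)=-
t_0: node(0,0) S=126.4300 payoff=0.0000 vs cont=0.7183 → 0.7183 [wait]  ⇒ S*(0)=-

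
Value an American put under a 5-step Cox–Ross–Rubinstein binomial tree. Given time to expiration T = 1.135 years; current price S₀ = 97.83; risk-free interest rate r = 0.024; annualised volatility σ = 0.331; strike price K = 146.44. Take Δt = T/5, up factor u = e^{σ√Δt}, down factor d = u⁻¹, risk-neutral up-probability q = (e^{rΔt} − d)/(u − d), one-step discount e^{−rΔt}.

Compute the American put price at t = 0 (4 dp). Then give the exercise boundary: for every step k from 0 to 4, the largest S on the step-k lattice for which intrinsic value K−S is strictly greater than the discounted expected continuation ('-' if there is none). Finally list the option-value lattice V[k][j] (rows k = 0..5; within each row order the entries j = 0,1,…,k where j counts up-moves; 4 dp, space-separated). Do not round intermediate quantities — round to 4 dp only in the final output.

price = 49.4581
boundary = - 83.5569 97.8300 83.5569 97.8300
tree:
49.4581
62.8831 35.3571
75.0738 48.6100 21.2828
85.4859 62.8831 33.1141 8.6009
94.3789 75.0738 48.6100 16.5637 0.0000
101.9745 85.4859 62.8831 31.8988 0.0000 0.0000

Δt=0.22700  u=1.17082  d=0.85410  q=0.47790  discount=0.99457
step 5 (expiry): payoffs max(K−S,0) = 101.9745 85.4859 62.8831 31.8988 0.0000 0.0000
step 4: (k=4,j=0): S=52.0611, (K−S)⁺=94.3789, hold=93.5833 ⇒ V=94.3789 exercise | (k=4,j=1): S=71.3662, (K−S)⁺=75.0738, hold=74.2781 ⇒ V=75.0738 exercise | (k=4,j=2): S=97.8300, (K−S)⁺=48.6100, hold=47.8144 ⇒ V=48.6100 exercise | (k=4,j=3): S=134.1070, (K−S)⁺=12.3330, hold=16.5637 ⇒ V=16.5637 continue | (k=4,j=4): S=183.8361, (K−S)⁺=0.0000, hold=0.0000 ⇒ V=0.0000 continue  boundary S*=97.8300
step 3: (k=3,j=0): S=60.9541, (K−S)⁺=85.4859, hold=84.6903 ⇒ V=85.4859 exercise | (k=3,j=1): S=83.5569, (K−S)⁺=62.8831, hold=62.0875 ⇒ V=62.8831 exercise | (k=3,j=2): S=114.5412, (K−S)⁺=31.8988, hold=33.1141 ⇒ V=33.1141 continue | (k=3,j=3): S=157.0150, (K−S)⁺=0.0000, hold=8.6009 ⇒ V=8.6009 continue  boundary S*=83.5569
step 2: (k=2,j=0): S=71.3662, (K−S)⁺=75.0738, hold=74.2781 ⇒ V=75.0738 exercise | (k=2,j=1): S=97.8300, (K−S)⁺=48.6100, hold=48.3920 ⇒ V=48.6100 exercise | (k=2,j=2): S=134.1070, (K−S)⁺=12.3330, hold=21.2828 ⇒ V=21.2828 continue  boundary S*=97.8300
step 1: (k=1,j=0): S=83.5569, (K−S)⁺=62.8831, hold=62.0875 ⇒ V=62.8831 exercise | (k=1,j=1): S=114.5412, (K−S)⁺=31.8988, hold=35.3571 ⇒ V=35.3571 continue  boundary S*=83.5569
step 0: (k=0,j=0): S=97.8300, (K−S)⁺=48.6100, hold=49.4581 ⇒ V=49.4581 continue  boundary S*=-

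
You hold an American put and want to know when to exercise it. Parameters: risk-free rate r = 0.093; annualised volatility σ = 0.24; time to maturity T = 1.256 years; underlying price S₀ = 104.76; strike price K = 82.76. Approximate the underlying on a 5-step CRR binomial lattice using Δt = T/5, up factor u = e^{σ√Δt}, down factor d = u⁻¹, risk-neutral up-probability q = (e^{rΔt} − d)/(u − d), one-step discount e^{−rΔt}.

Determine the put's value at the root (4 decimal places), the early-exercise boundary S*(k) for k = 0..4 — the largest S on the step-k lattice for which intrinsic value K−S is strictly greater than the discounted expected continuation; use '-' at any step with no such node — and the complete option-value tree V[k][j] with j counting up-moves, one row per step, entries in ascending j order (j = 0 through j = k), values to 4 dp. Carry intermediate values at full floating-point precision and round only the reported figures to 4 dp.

price = 1.2569
boundary = - - - - 64.7492
tree:
1.2569
2.5721 0.3089
5.1323 0.7318 0.0000
9.8810 1.7339 0.0000 0.0000
18.0108 4.1084 0.0000 0.0000 0.0000
25.3491 9.7345 0.0000 0.0000 0.0000 0.0000

Δt=0.25120  u=1.12782  d=0.88667  q=0.56798  discount=0.97691
step 5 (expiry): payoffs max(K−S,0) = 25.3491 9.7345 0.0000 0.0000 0.0000 0.0000
step 4: (k=4,j=0): S=64.7492, (K−S)⁺=18.0108, hold=16.0998 ⇒ V=18.0108 exercise | (k=4,j=1): S=82.3597, (K−S)⁺=0.4003, hold=4.1084 ⇒ V=4.1084 continue | (k=4,j=2): S=104.7600, (K−S)⁺=0.0000, hold=0.0000 ⇒ V=0.0000 continue | (k=4,j=3): S=133.2527, (K−S)⁺=0.0000, hold=0.0000 ⇒ V=0.0000 continue | (k=4,j=4): S=169.4949, (K−S)⁺=0.0000, hold=0.0000 ⇒ V=0.0000 continue  boundary S*=64.7492
step 3: (k=3,j=0): S=73.0255, (K−S)⁺=9.7345, hold=9.8810 ⇒ V=9.8810 continue | (k=3,j=1): S=92.8871, (K−S)⁺=0.0000, hold=1.7339 ⇒ V=1.7339 continue | (k=3,j=2): S=118.1506, (K−S)⁺=0.0000, hold=0.0000 ⇒ V=0.0000 continue | (k=3,j=3): S=150.2852, (K−S)⁺=0.0000, hold=0.0000 ⇒ V=0.0000 continue  boundary S*=-
step 2: (k=2,j=0): S=82.3597, (K−S)⁺=0.4003, hold=5.1323 ⇒ V=5.1323 continue | (k=2,j=1): S=104.7600, (K−S)⁺=0.0000, hold=0.7318 ⇒ V=0.7318 continue | (k=2,j=2): S=133.2527, (K−S)⁺=0.0000, hold=0.0000 ⇒ V=0.0000 continue  boundary S*=-
step 1: (k=1,j=0): S=92.8871, (K−S)⁺=0.0000, hold=2.5721 ⇒ V=2.5721 continue | (k=1,j=1): S=118.1506, (K−S)⁺=0.0000, hold=0.3089 ⇒ V=0.3089 continue  boundary S*=-
step 0: (k=0,j=0): S=104.7600, (K−S)⁺=0.0000, hold=1.2569 ⇒ V=1.2569 continue  boundary S*=-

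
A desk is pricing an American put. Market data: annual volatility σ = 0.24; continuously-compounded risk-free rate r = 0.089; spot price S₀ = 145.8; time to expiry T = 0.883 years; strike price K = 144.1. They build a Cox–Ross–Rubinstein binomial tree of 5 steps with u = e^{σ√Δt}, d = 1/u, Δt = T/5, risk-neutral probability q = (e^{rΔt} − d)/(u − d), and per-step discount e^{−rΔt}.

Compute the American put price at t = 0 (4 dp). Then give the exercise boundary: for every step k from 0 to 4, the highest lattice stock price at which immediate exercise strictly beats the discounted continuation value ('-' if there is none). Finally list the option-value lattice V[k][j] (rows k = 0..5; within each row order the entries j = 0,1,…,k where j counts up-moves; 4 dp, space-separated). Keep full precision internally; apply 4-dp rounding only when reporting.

price = 8.6841
boundary = - - 119.1665 107.7339 119.1665
tree:
8.6841
15.0029 3.8294
24.9335 7.4122 1.0455
36.3661 13.9095 2.3770 0.0000
46.7018 24.9335 5.4044 0.0000 0.0000
56.0460 36.3661 12.2877 0.0000 0.0000 0.0000

Δt=0.17660, u=1.10612, d=0.90406, q=0.55321, disc=e^(-rΔt)=0.98441
k=5 terminal: V=max(K-S,0) → 56.0460 36.3661 12.2877 0.0000 0.0000 0.0000
k=4: j=0 S=97.3982 intr=46.7018 cont=44.4547 V=46.7018[EX]; j=1 S=119.1665 intr=24.9335 cont=22.6863 V=24.9335[EX]; j=2 S=145.8000 intr=0.0000 cont=5.4044 V=5.4044[hold]; j=3 S=178.3861 intr=0.0000 cont=0.0000 V=0.0000[hold]; j=4 S=218.2550 intr=0.0000 cont=0.0000 V=0.0000[hold]  S*(4)=119.1665
k=3: j=0 S=107.7339 intr=36.3661 cont=34.1189 V=36.3661[EX]; j=1 S=131.8123 intr=12.2877 cont=13.9095 V=13.9095[hold]; j=2 S=161.2721 intr=0.0000 cont=2.3770 V=2.3770[hold]; j=3 S=197.3161 intr=0.0000 cont=0.0000 V=0.0000[hold]  S*(3)=107.7339
k=2: j=0 S=119.1665 intr=24.9335 cont=23.5695 V=24.9335[EX]; j=1 S=145.8000 intr=0.0000 cont=7.4122 V=7.4122[hold]; j=2 S=178.3861 intr=0.0000 cont=1.0455 V=1.0455[hold]  S*(2)=119.1665
k=1: j=0 S=131.8123 intr=12.2877 cont=15.0029 V=15.0029[hold]; j=1 S=161.2721 intr=0.0000 cont=3.8294 V=3.8294[hold]  S*(1)=-
k=0: j=0 S=145.8000 intr=0.0000 cont=8.6841 V=8.6841[hold]  S*(0)=-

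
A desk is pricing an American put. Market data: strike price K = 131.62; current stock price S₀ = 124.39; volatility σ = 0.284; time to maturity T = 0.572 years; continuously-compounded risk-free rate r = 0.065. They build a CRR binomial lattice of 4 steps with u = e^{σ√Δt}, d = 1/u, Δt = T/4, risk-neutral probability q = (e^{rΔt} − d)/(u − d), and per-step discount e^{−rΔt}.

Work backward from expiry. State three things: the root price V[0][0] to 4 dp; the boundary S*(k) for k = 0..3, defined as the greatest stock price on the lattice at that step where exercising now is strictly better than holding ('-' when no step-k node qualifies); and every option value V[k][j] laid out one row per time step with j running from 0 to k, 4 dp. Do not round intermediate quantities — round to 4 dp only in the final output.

price = 13.1493
boundary = - - 100.3466 111.7234
tree:
13.1493
20.7628 6.2620
31.2734 11.3019 1.6586
41.4916 19.8966 3.4629 0.0000
50.6694 31.2734 7.2300 0.0000 0.0000

params: Δt=0.14300 u=1.11337 d=0.89817 q=0.51657 e^(-rΔt)=0.99075
t_4 payoffs: 50.6694 31.2734 7.2300 0.0000 0.0000
t_3: node(3,0) S=90.1284 payoff=41.4916 vs cont=40.2739 → 41.4916 [stop]  node(3,1) S=111.7234 payoff=19.8966 vs cont=18.6789 → 19.8966 [stop]  node(3,2) S=138.4927 payoff=0.0000 vs cont=3.4629 → 3.4629 [wait]  node(3,3) S=171.6759 payoff=0.0000 vs cont=0.0000 → 0.0000 [wait]  ⇒ S*(3)=111.7234
t_2: node(2,0) S=100.3466 payoff=31.2734 vs cont=30.0556 → 31.2734 [stop]  node(2,1) S=124.3900 payoff=7.2300 vs cont=11.3019 → 11.3019 [wait]  node(2,2) S=154.1942 payoff=0.0000 vs cont=1.6586 → 1.6586 [wait]  ⇒ S*(2)=100.3466
t_1: node(1,0) S=111.7234 payoff=19.8966 vs cont=20.7628 → 20.7628 [wait]  node(1,1) S=138.4927 payoff=0.0000 vs cont=6.2620 → 6.2620 [wait]  ⇒ S*(1)=-
t_0: node(0,0) S=124.3900 payoff=7.2300 vs cont=13.1493 → 13.1493 [wait]  ⇒ S*(0)=-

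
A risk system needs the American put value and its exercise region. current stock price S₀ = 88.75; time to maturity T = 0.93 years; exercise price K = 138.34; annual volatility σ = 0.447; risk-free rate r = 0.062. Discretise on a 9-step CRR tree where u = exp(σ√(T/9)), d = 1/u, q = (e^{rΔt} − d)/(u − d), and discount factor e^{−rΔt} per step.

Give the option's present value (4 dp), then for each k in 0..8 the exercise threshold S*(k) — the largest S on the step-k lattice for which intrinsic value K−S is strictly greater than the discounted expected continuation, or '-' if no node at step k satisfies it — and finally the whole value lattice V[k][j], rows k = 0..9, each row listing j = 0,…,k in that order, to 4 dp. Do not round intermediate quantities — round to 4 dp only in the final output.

price = 50.0858
boundary = - 76.8713 66.5826 76.8713 88.7500 76.8713 88.7500 102.4642 118.2977
tree:
50.0858
61.4687 38.7294
71.7574 49.6265 27.7360
80.6691 61.4687 37.7791 17.4988
88.3880 71.7574 49.5900 25.8083 8.9569
95.0738 80.6691 61.4687 36.6443 14.7085 3.0027
100.8647 88.3880 71.7574 49.5900 23.4604 5.6626 0.2342
105.8806 95.0738 80.6691 61.4687 35.8758 10.6621 0.4589 0.0000
110.2251 100.8647 88.3880 71.7574 49.5900 20.0423 0.8992 0.0000 0.0000
113.9881 105.8806 95.0738 80.6691 61.4687 35.8758 1.7622 0.0000 0.0000 0.0000

Δt=0.10333, u=1.15453, d=0.86616, q=0.48643, disc=e^(-rΔt)=0.99361
k=9 terminal: V=max(K-S,0) → 113.9881 105.8806 95.0738 80.6691 61.4687 35.8758 1.7622 0.0000 0.0000 0.0000
k=8: j=0 S=28.1149 intr=110.2251 cont=109.3416 V=110.2251[EX]; j=1 S=37.4753 intr=100.8647 cont=99.9813 V=100.8647[EX]; j=2 S=49.9520 intr=88.3880 cont=87.5046 V=88.3880[EX]; j=3 S=66.5826 intr=71.7574 cont=70.8740 V=71.7574[EX]; j=4 S=88.7500 intr=49.5900 cont=48.7065 V=49.5900[EX]; j=5 S=118.2977 intr=20.0423 cont=19.1588 V=20.0423[EX]; j=6 S=157.6827 intr=0.0000 cont=0.8992 V=0.8992[hold]; j=7 S=210.1803 intr=0.0000 cont=0.0000 V=0.0000[hold]; j=8 S=280.1560 intr=0.0000 cont=0.0000 V=0.0000[hold]  S*(8)=118.2977
k=7: j=0 S=32.4594 intr=105.8806 cont=104.9971 V=105.8806[EX]; j=1 S=43.2662 intr=95.0738 cont=94.1903 V=95.0738[EX]; j=2 S=57.6709 intr=80.6691 cont=79.7857 V=80.6691[EX]; j=3 S=76.8713 intr=61.4687 cont=60.5852 V=61.4687[EX]; j=4 S=102.4642 intr=35.8758 cont=34.9923 V=35.8758[EX]; j=5 S=136.5778 intr=1.7622 cont=10.6621 V=10.6621[hold]; j=6 S=182.0489 intr=0.0000 cont=0.4589 V=0.4589[hold]; j=7 S=242.6588 intr=0.0000 cont=0.0000 V=0.0000[hold]  S*(7)=102.4642
k=6: j=0 S=37.4753 intr=100.8647 cont=99.9813 V=100.8647[EX]; j=1 S=49.9520 intr=88.3880 cont=87.5046 V=88.3880[EX]; j=2 S=66.5826 intr=71.7574 cont=70.8740 V=71.7574[EX]; j=3 S=88.7500 intr=49.5900 cont=48.7065 V=49.5900[EX]; j=4 S=118.2977 intr=20.0423 cont=23.4604 V=23.4604[hold]; j=5 S=157.6827 intr=0.0000 cont=5.6626 V=5.6626[hold]; j=6 S=210.1803 intr=0.0000 cont=0.2342 V=0.2342[hold]  S*(6)=88.7500
k=5: j=0 S=43.2662 intr=95.0738 cont=94.1903 V=95.0738[EX]; j=1 S=57.6709 intr=80.6691 cont=79.7857 V=80.6691[EX]; j=2 S=76.8713 intr=61.4687 cont=60.5852 V=61.4687[EX]; j=3 S=102.4642 intr=35.8758 cont=36.6443 V=36.6443[hold]; j=4 S=136.5778 intr=1.7622 cont=14.7085 V=14.7085[hold]; j=5 S=182.0489 intr=0.0000 cont=3.0027 V=3.0027[hold]  S*(5)=76.8713
k=4: j=0 S=49.9520 intr=88.3880 cont=87.5046 V=88.3880[EX]; j=1 S=66.5826 intr=71.7574 cont=70.8740 V=71.7574[EX]; j=2 S=88.7500 intr=49.5900 cont=49.0780 V=49.5900[EX]; j=3 S=118.2977 intr=20.0423 cont=25.8083 V=25.8083[hold]; j=4 S=157.6827 intr=0.0000 cont=8.9569 V=8.9569[hold]  S*(4)=88.7500
k=3: j=0 S=57.6709 intr=80.6691 cont=79.7857 V=80.6691[EX]; j=1 S=76.8713 intr=61.4687 cont=60.5852 V=61.4687[EX]; j=2 S=102.4642 intr=35.8758 cont=37.7791 V=37.7791[hold]; j=3 S=136.5778 intr=1.7622 cont=17.4988 V=17.4988[hold]  S*(3)=76.8713
k=2: j=0 S=66.5826 intr=71.7574 cont=70.8740 V=71.7574[EX]; j=1 S=88.7500 intr=49.5900 cont=49.6265 V=49.6265[hold]; j=2 S=118.2977 intr=20.0423 cont=27.7360 V=27.7360[hold]  S*(2)=66.5826
k=1: j=0 S=76.8713 intr=61.4687 cont=60.6028 V=61.4687[EX]; j=1 S=102.4642 intr=35.8758 cont=38.7294 V=38.7294[hold]  S*(1)=76.8713
k=0: j=0 S=88.7500 intr=49.5900 cont=50.0858 V=50.0858[hold]  S*(0)=-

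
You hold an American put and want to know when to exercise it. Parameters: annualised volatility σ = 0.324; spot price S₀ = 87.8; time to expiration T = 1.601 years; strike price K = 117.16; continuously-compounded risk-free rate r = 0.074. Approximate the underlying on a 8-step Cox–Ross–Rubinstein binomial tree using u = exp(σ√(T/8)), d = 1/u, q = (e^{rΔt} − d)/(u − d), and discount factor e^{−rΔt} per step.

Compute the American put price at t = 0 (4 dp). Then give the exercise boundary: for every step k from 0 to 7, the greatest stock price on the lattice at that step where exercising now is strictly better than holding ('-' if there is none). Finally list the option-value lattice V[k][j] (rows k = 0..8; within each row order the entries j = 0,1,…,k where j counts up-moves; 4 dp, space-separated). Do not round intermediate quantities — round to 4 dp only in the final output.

params: Δt=0.20012 u=1.15597 d=0.86507 q=0.51511 e^(-rΔt)=0.98530
t_8 payoffs: 89.6232 80.3634 67.9896 51.4549 29.3600 0.0000 0.0000 0.0000 0.0000
t_7: node(7,0) S=31.8317 payoff=85.3283 vs cont=83.6060 → 85.3283 [stop]  node(7,1) S=42.5359 payoff=74.6241 vs cont=72.9018 → 74.6241 [stop]  node(7,2) S=56.8396 payoff=60.3204 vs cont=58.5981 → 60.3204 [stop]  node(7,3) S=75.9533 payoff=41.2067 vs cont=39.4844 → 41.2067 [stop]  node(7,4) S=101.4944 payoff=15.6656 vs cont=14.0270 → 15.6656 [stop]  node(7,5) S=135.6244 payoff=0.0000 vs cont=0.0000 → 0.0000 [wait]  node(7,6) S=181.2313 payoff=0.0000 vs cont=0.0000 → 0.0000 [wait]  node(7,7) S=242.1746 payoff=0.0000 vs cont=0.0000 → 0.0000 [wait]  ⇒ S*(7)=101.4944
t_6: node(6,0) S=36.7966 payoff=80.3634 vs cont=78.6411 → 80.3634 [stop]  node(6,1) S=49.1704 payoff=67.9896 vs cont=66.2673 → 67.9896 [stop]  node(6,2) S=65.7051 payoff=51.4549 vs cont=49.7326 → 51.4549 [stop]  node(6,3) S=87.8000 payoff=29.3600 vs cont=27.6377 → 29.3600 [stop]  node(6,4) S=117.3248 payoff=0.0000 vs cont=7.4843 → 7.4843 [wait]  node(6,5) S=156.7781 payoff=0.0000 vs cont=0.0000 → 0.0000 [wait]  node(6,6) S=209.4985 payoff=0.0000 vs cont=0.0000 → 0.0000 [wait]  ⇒ S*(6)=87.8000
t_5: node(5,0) S=42.5359 payoff=74.6241 vs cont=72.9018 → 74.6241 [stop]  node(5,1) S=56.8396 payoff=60.3204 vs cont=58.5981 → 60.3204 [stop]  node(5,2) S=75.9533 payoff=41.2067 vs cont=39.4844 → 41.2067 [stop]  node(5,3) S=101.4944 payoff=15.6656 vs cont=17.8256 → 17.8256 [wait]  node(5,4) S=135.6244 payoff=0.0000 vs cont=3.5757 → 3.5757 [wait]  node(5,5) S=181.2313 payoff=0.0000 vs cont=0.0000 → 0.0000 [wait]  ⇒ S*(5)=75.9533
t_4: node(4,0) S=49.1704 payoff=67.9896 vs cont=66.2673 → 67.9896 [stop]  node(4,1) S=65.7051 payoff=51.4549 vs cont=49.7326 → 51.4549 [stop]  node(4,2) S=87.8000 payoff=29.3600 vs cont=28.7340 → 29.3600 [stop]  node(4,3) S=117.3248 payoff=0.0000 vs cont=10.3311 → 10.3311 [wait]  node(4,4) S=156.7781 payoff=0.0000 vs cont=1.7083 → 1.7083 [wait]  ⇒ S*(4)=87.8000
t_3: node(3,0) S=56.8396 payoff=60.3204 vs cont=58.5981 → 60.3204 [stop]  node(3,1) S=75.9533 payoff=41.2067 vs cont=39.4844 → 41.2067 [stop]  node(3,2) S=101.4944 payoff=15.6656 vs cont=19.2704 → 19.2704 [wait]  node(3,3) S=135.6244 payoff=0.0000 vs cont=5.8028 → 5.8028 [wait]  ⇒ S*(3)=75.9533
t_2: node(2,0) S=65.7051 payoff=51.4549 vs cont=49.7326 → 51.4549 [stop]  node(2,1) S=87.8000 payoff=29.3600 vs cont=29.4674 → 29.4674 [wait]  node(2,2) S=117.3248 payoff=0.0000 vs cont=12.1518 → 12.1518 [wait]  ⇒ S*(2)=65.7051
t_1: node(1,0) S=75.9533 payoff=41.2067 vs cont=39.5389 → 41.2067 [stop]  node(1,1) S=101.4944 payoff=15.6656 vs cont=20.2458 → 20.2458 [wait]  ⇒ S*(1)=75.9533
t_0: node(0,0) S=87.8000 payoff=29.3600 vs cont=29.9624 → 29.9624 [wait]  ⇒ S*(0)=-

price = 29.9624
boundary = - 75.9533 65.7051 75.9533 87.8000 75.9533 87.8000 101.4944
tree:
29.9624
41.2067 20.2458
51.4549 29.4674 12.1518
60.3204 41.2067 19.2704 5.8028
67.9896 51.4549 29.3600 10.3311 1.7083
74.6241 60.3204 41.2067 17.8256 3.5757 0.0000
80.3634 67.9896 51.4549 29.3600 7.4843 0.0000 0.0000
85.3283 74.6241 60.3204 41.2067 15.6656 0.0000 0.0000 0.0000
89.6232 80.3634 67.9896 51.4549 29.3600 0.0000 0.0000 0.0000 0.0000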